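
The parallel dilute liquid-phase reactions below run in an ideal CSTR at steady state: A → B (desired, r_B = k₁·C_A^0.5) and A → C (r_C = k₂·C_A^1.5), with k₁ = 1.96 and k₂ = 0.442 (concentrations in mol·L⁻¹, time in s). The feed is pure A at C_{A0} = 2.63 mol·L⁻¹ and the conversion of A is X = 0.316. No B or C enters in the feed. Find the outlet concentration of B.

0.591 mol·L⁻¹

Exit C_A = C_{A0}(1−X) = 2.63×0.684 = 1.799 mol·L⁻¹.
Rates in a CSTR are evaluated at the outlet concentration: r_B = 1.96×1.799^0.5 = 2.629, r_C = 0.442×1.799^1.5 = 1.066.
Fraction of consumed A going to B: r_B/(r_B+r_C) = 0.7114.
C_B = 0.7114·C_{A0}·X = 0.7114×2.63×0.316 = 0.591 mol·L⁻¹.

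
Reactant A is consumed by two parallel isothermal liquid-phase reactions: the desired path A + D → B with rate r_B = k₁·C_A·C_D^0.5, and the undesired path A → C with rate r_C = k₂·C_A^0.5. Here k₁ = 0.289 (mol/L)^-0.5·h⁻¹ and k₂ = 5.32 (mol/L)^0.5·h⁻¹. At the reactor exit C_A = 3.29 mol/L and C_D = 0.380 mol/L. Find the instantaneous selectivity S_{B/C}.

S_{B/C} = r_B/r_C = (k₁·C_A·C_D^0.5)/(k₂·C_A^0.5) = (k₁/k₂)·C_A^0.5·C_D^0.5.
= (0.289×3.290×0.3800^0.5) / (5.32×3.290^0.5) = 0.5861/9.650 = 0.0607.

0.0607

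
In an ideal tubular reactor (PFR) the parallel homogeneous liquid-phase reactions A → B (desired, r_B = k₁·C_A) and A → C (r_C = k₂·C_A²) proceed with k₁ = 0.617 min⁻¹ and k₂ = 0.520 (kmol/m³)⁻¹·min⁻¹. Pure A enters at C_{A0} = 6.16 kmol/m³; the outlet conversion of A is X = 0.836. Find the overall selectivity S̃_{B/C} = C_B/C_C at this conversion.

C_A = C_{A0}(1−X) = 1.010 kmol/m³.
Along a PFR/batch, dC_B/dC_A = −r_B/(r_B+r_C) = −k₁/(k₁+k₂·C_A).
Integrating from C_{A0} to C_A: C_B = (0.617/0.520)·ln[(0.617+0.520·6.16)/(0.617+0.520·1.01)] = 1.187·ln(3.820/1.142) = 1.432 kmol/m³.
C_C = (C_{A0}−C_A)−C_B = 3.717 kmol/m³; S̃_{B/C} = 1.432/3.717 = 0.385.

0.385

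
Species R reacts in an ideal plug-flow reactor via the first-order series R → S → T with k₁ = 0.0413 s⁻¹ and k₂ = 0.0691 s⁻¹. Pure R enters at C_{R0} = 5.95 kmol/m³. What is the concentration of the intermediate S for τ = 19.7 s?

1.65 kmol/m³

Solving the coupled first-order balances gives C_S(τ) = [k₁/(k₂−k₁)]·C_{R0}·(e^(−k₁τ) − e^(−k₂τ)).
e^(−k₁τ) = e^(−0.0413×19.7) = e^(−0.8136) = 0.4433; e^(−k₂τ) = e^(−1.361) = 0.2563.
C_S = 0.0413×5.95/(0.0691−0.0413) × (0.4433−0.2563) = 8.839×0.1869 = 1.652 kmol/m³.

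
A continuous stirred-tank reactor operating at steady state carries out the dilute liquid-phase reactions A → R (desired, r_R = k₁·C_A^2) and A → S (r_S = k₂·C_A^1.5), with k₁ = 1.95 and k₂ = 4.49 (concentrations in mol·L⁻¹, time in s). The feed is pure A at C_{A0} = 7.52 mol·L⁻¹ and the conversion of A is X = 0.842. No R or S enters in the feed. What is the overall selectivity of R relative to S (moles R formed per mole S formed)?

Exit C_A = C_{A0}(1−X) = 7.52×0.158 = 1.188 mol·L⁻¹.
A CSTR operates uniformly at the exit composition, giving r_R = 2.753 and r_S = 5.815 (each k·C_A^n at C_A = 1.188).
Overall selectivity = C_R/C_S = r_Rτ/(r_Sτ) = r_R/r_S = 0.473.

0.473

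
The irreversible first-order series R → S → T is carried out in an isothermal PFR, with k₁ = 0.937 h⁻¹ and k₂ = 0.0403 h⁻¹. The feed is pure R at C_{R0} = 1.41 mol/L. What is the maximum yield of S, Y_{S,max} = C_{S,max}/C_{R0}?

0.868

For a first-order series the maximum intermediate yield is C_{S,max}/C_{R0} = (k₁/k₂)^[k₂/(k₂−k₁)].
= (0.937/0.0403)^(0.0403/(0.0403−0.937)) = (23.25)^(-0.04494) = 0.8681.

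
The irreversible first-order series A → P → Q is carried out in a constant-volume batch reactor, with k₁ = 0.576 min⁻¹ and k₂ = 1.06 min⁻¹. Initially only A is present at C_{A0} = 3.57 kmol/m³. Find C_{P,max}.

For a first-order series the maximum intermediate yield is C_{P,max}/C_{A0} = (k₁/k₂)^[k₂/(k₂−k₁)].
= (0.576/1.06)^(1.06/(1.06−0.576)) = (0.5434)^(2.190) = 0.2630.
C_{P,max} = 0.2630×3.57 = 0.939 kmol/m³.

0.939 kmol/m³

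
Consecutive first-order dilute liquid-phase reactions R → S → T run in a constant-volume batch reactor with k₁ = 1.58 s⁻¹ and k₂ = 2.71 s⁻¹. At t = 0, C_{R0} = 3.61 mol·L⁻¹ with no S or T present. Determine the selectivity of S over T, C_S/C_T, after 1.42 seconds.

0.153

For first-order series with pure R initially, C_S(t) = k₁C_{R0}/(k₂−k₁)·(e^(−k₁t) − e^(−k₂t)).
e^(−k₁t) = e^(−1.58×1.42) = e^(−2.244) = 0.1061; e^(−k₂t) = e^(−3.848) = 0.02132.
C_S = 1.58×3.61/(2.71−1.58) × (0.1061−0.02132) = 5.048×0.08476 = 0.4278 mol·L⁻¹.
C_R = C_{R0}e^(−k₁t) = 0.3829 mol·L⁻¹, so C_T = C_{R0}−C_R−C_S = 2.799 mol·L⁻¹; C_S/C_T = 0.153.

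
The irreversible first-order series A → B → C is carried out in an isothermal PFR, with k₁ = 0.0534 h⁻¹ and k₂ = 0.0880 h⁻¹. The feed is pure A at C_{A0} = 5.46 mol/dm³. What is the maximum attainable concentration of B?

For a first-order series the maximum intermediate yield is C_{B,max}/C_{A0} = (k₁/k₂)^[k₂/(k₂−k₁)].
= (0.0534/0.0880)^(0.0880/(0.0880−0.0534)) = (0.6068)^(2.543) = 0.2807.
C_{B,max} = 0.2807×5.46 = 1.53 mol/dm³.

1.53 mol/dm³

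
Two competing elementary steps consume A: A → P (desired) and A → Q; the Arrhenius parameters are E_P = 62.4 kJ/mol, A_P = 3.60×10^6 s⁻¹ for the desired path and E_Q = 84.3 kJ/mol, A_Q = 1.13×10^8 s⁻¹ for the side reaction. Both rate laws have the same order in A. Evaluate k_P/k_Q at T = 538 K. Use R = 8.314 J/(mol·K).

4.26

Since both paths have the same order in A, the concentration cancels and S_{P/Q} = k_P/k_Q = (A_P/A_Q)·exp[(E_Q−E_P)/(RT)].
(E_Q−E_P)/(RT) = (84.3−62.4)×10³/(8.314×538) = 21900/4473 = 4.896.
k_P/k_Q = (3.60×10^6/1.13×10^8)·exp(4.896) = 0.03186 × 133.8 = 4.26.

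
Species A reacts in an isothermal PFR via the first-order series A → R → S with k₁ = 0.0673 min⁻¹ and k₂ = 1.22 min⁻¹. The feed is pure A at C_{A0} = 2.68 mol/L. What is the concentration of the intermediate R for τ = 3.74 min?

The intermediate concentration in a first-order A→B→C sequence is C_R = k₁C_{A0}(e^(−k₁τ) − e^(−k₂τ))/(k₂−k₁).
e^(−k₁τ) = e^(−0.0673×3.74) = e^(−0.2517) = 0.7775; e^(−k₂τ) = e^(−4.563) = 0.01043.
C_R = 0.0673×2.68/(1.22−0.0673) × (0.7775−0.01043) = 0.1565×0.7670 = 0.1200 mol/L.

0.120 mol/L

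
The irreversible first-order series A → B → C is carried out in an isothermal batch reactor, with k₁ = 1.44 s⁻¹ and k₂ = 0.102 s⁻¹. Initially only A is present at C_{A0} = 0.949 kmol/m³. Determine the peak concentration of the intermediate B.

0.776 kmol/m³

At the optimum, C_{B,max}/C_{A0} = (k₁/k₂)^[k₂/(k₂−k₁)].
= (1.44/0.102)^(0.102/(0.102−1.44)) = (14.12)^(-0.07623) = 0.8172.
C_{B,max} = 0.8172×0.949 = 0.776 kmol/m³.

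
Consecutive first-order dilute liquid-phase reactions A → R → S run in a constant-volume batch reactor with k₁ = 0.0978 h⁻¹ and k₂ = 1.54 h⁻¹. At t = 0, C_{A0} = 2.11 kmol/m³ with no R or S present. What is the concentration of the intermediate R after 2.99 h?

0.105 kmol/m³

The intermediate concentration in a first-order A→B→C sequence is C_R = k₁C_{A0}(e^(−k₁t) − e^(−k₂t))/(k₂−k₁).
e^(−k₁t) = e^(−0.0978×2.99) = e^(−0.2924) = 0.7465; e^(−k₂t) = e^(−4.605) = 0.01001.
C_R = 0.0978×2.11/(1.54−0.0978) × (0.7465−0.01001) = 0.1431×0.7364 = 0.1054 kmol/m³.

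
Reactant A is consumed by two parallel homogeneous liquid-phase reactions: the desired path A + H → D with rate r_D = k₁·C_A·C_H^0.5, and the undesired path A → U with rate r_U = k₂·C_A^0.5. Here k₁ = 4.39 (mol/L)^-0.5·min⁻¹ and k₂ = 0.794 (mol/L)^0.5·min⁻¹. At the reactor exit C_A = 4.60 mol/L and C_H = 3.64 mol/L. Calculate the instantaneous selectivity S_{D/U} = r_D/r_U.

22.6

S_{D/U} = r_D/r_U = (k₁·C_A·C_H^0.5)/(k₂·C_A^0.5) = (k₁/k₂)·C_A^0.5·C_H^0.5.
= (4.39×4.600×3.640^0.5) / (0.794×4.600^0.5) = 38.53/1.703 = 22.6.
Since the desired path is higher order in A, keeping C_A high (PFR or concentrated feed) favours D.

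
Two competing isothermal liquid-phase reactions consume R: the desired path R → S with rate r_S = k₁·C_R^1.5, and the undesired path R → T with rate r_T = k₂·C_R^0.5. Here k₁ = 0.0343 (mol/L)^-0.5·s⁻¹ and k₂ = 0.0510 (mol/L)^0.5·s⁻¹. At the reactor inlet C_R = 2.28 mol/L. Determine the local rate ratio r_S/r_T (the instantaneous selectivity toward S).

1.53

S_{S/T} = r_S/r_T = (k₁·C_R^1.5)/(k₂·C_R^0.5) = (k₁/k₂)·C_R.
= (0.0343×2.280^1.5) / (0.0510×2.280^0.5) = 0.1181/0.07701 = 1.53.
Since the desired path is higher order in R, keeping C_R high (PFR or concentrated feed) favours S.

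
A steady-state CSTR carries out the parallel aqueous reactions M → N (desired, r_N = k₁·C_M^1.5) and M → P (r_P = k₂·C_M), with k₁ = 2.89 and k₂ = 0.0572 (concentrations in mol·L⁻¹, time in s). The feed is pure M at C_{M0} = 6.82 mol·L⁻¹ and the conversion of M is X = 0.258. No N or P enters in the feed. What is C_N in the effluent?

Exit C_M = C_{M0}(1−X) = 6.82×0.742 = 5.060 mol·L⁻¹.
A CSTR operates uniformly at the exit composition, giving r_N = 32.90 and r_P = 0.2895 (each k·C_M^n at C_M = 5.060).
Fraction of consumed M going to N: r_N/(r_N+r_P) = 0.9913.
C_N = 0.9913·C_{M0}·X = 0.9913×6.82×0.258 = 1.74 mol·L⁻¹.

1.74 mol·L⁻¹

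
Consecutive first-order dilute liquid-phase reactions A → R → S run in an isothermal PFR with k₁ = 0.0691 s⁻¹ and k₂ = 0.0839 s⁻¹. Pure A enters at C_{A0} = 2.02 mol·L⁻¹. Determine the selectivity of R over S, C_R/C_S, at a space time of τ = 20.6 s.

0.638

Solving the coupled first-order balances gives C_R(τ) = [k₁/(k₂−k₁)]·C_{A0}·(e^(−k₁τ) − e^(−k₂τ)).
e^(−k₁τ) = e^(−0.0691×20.6) = e^(−1.423) = 0.2409; e^(−k₂τ) = e^(−1.728) = 0.1776.
C_R = 0.0691×2.02/(0.0839−0.0691) × (0.2409−0.1776) = 9.431×0.06330 = 0.5970 mol·L⁻¹.
C_A = C_{A0}e^(−k₁τ) = 0.4866 mol·L⁻¹, so C_S = C_{A0}−C_A−C_R = 0.9364 mol·L⁻¹; C_R/C_S = 0.638.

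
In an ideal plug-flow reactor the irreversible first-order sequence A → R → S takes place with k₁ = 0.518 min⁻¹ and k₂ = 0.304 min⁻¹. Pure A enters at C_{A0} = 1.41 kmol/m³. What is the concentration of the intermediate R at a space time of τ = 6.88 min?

0.325 kmol/m³

Solving the coupled first-order balances gives C_R(τ) = [k₁/(k₂−k₁)]·C_{A0}·(e^(−k₁τ) − e^(−k₂τ)).
e^(−k₁τ) = e^(−0.518×6.88) = e^(−3.564) = 0.02833; e^(−k₂τ) = e^(−2.092) = 0.1235.
C_R = 0.518×1.41/(0.304−0.518) × (0.02833−0.1235) = (-3.413)×(-0.09517) = 0.3248 kmol/m³.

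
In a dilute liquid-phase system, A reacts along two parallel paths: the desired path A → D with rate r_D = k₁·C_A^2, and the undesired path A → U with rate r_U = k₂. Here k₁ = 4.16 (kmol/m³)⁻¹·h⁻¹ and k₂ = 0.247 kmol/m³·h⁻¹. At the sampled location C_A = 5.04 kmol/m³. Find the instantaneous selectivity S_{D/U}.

428

S_{D/U} = r_D/r_U = (k₁·C_A^2)/(k₂) = (k₁/k₂)·C_A^2.
= (4.16×5.040^2) / (0.247) = 105.7/0.2470 = 428.
Since the desired path is higher order in A, keeping C_A high (PFR or concentrated feed) favours D.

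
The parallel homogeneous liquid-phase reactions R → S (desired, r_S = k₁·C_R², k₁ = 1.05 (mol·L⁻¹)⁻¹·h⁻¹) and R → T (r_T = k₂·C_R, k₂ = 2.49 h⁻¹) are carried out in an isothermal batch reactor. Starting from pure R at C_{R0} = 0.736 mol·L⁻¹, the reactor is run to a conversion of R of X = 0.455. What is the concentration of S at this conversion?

0.0645 mol·L⁻¹

C_R = C_{R0}(1−X) = 0.4011 mol·L⁻¹.
Along a PFR/batch, dC_T/dC_R = −r_T/(r_S+r_T) = −k₂/(k₂+k₁·C_R).
Integrating from C_{R0} to C_R: C_T = (2.49/1.05)·ln[(2.49+1.05·0.736)/(2.49+1.05·0.401)] = 2.371·ln(3.263/2.911) = 0.2704 mol·L⁻¹.
Then C_S = (C_{R0}−C_R) − C_T = 0.3349 − 0.2704 = 0.06447 mol·L⁻¹.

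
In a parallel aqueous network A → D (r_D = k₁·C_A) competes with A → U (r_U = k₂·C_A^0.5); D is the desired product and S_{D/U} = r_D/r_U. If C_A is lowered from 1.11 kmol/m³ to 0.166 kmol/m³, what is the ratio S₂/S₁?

0.387

S_{D/U} = (k₁/k₂)·C_A^0.5, so S₂/S₁ = (C_{A,2}/C_{A,1})^0.5.
= (0.166/1.11)^0.5 = (0.1495)^0.5 = 0.387.
Selectivity toward D falls as C_A falls — high-concentration operation is favoured.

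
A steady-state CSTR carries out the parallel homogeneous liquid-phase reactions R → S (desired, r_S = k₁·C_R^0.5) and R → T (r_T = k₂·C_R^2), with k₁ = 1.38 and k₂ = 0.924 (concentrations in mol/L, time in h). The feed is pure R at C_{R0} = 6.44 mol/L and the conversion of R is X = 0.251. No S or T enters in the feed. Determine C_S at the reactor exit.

Exit C_R = C_{R0}(1−X) = 6.44×0.749 = 4.824 mol/L.
Rates in a CSTR are evaluated at the outlet concentration: r_S = 1.38×4.824^0.5 = 3.031, r_T = 0.924×4.824^2 = 21.50.
Fraction of consumed R going to S: r_S/(r_S+r_T) = 0.1236.
C_S = 0.1236·C_{R0}·X = 0.1236×6.44×0.251 = 0.200 mol/L.

0.200 mol/L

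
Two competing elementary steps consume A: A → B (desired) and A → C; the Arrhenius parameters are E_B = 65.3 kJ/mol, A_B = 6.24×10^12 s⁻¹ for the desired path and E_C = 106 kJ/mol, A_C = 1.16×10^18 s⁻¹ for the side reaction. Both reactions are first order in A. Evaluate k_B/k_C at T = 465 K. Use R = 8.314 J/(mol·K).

Since both paths have the same order in A, the concentration cancels and S_{B/C} = k_B/k_C = (A_B/A_C)·exp[(E_C−E_B)/(RT)].
(E_C−E_B)/(RT) = (106−65.3)×10³/(8.314×465) = 40700/3866 = 10.53.
k_B/k_C = (6.24×10^12/1.16×10^18)·exp(10.53) = 5.379×10^-6 × 37334 = 0.201.

0.201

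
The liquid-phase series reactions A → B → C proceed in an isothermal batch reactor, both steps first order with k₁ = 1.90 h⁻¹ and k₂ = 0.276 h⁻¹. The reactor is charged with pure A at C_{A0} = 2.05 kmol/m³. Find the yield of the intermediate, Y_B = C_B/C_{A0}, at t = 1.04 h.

Solving the coupled first-order balances gives C_B(t) = [k₁/(k₂−k₁)]·C_{A0}·(e^(−k₁t) − e^(−k₂t)).
e^(−k₁t) = e^(−1.90×1.04) = e^(−1.976) = 0.1386; e^(−k₂t) = e^(−0.2870) = 0.7505.
C_B = 1.90×2.05/(0.276−1.90) × (0.1386−0.7505) = (-2.398)×(-0.6119) = 1.467 kmol/m³.
Y_B = C_B/C_{A0} = 1.467/2.05 = 0.716.

0.716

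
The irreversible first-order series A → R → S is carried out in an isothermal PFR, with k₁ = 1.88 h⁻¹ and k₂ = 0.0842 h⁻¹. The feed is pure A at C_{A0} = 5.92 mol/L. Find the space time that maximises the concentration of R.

The intermediate peaks when r₁ = r₂, i.e. k₁e^(−k₁τ) = k₂e^(−k₂τ), giving τ_opt = ln(k₂/k₁)/(k₂−k₁).
= ln(0.0842/1.88)/(0.0842−1.88) = ln(0.04479)/-1.796 = -3.106/-1.796 = 1.73 h.

1.73 h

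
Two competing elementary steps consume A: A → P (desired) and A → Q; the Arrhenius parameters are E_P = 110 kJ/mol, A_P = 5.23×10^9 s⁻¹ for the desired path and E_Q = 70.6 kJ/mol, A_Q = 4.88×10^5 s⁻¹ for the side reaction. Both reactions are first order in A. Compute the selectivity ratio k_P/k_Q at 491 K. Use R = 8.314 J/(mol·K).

k_P/k_Q = (A_P/A_Q)·exp[−(E_P−E_Q)/(RT)] = (A_P/A_Q)·exp[(E_Q−E_P)/(RT)].
(E_Q−E_P)/(RT) = (70.6−110)×10³/(8.314×491) = -39400/4082 = -9.652.
k_P/k_Q = (5.23×10^9/4.88×10^5)·exp(-9.652) = 10717 × 6.431×10^-5 = 0.689.
Since E_P > E_Q, raising the temperature improves selectivity toward P.

0.689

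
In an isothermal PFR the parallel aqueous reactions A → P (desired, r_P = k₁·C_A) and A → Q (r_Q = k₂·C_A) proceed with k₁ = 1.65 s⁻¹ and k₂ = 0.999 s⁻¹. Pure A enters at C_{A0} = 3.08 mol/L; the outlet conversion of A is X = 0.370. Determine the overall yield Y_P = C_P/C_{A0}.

0.230

C_A = C_{A0}(1−X) = 1.940 mol/L.
Both paths are first order in A, so the instantaneous fraction to P is constant: dC_P/d(−C_A) = k₁/(k₁+k₂) = 0.6229.
C_P = 0.6229·(C_{A0}−C_A) = 0.6229×1.140 = 0.710 mol/L.
Y_P = C_P/C_{A0} = 0.7098/3.08 = 0.230.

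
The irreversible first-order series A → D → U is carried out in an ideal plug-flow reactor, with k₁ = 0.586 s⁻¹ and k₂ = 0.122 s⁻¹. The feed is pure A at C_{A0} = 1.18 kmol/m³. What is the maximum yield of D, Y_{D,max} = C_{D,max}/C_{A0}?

For a first-order series the maximum intermediate yield is C_{D,max}/C_{A0} = (k₁/k₂)^[k₂/(k₂−k₁)].
= (0.586/0.122)^(0.122/(0.122−0.586)) = (4.803)^(-0.2629) = 0.6619.

0.662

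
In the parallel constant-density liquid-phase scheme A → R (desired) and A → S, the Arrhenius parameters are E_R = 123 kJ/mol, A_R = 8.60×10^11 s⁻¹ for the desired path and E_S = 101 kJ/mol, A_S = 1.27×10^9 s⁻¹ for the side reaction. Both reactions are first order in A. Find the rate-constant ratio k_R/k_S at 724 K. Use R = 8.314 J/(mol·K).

17.5

With equal orders, S_{R/S} = k_R/k_S = (A_R/A_S)·exp[(E_S−E_R)/(RT)].
(E_S−E_R)/(RT) = (101−123)×10³/(8.314×724) = -22000/6019 = -3.655.
k_R/k_S = (8.60×10^11/1.27×10^9)·exp(-3.655) = 677.2 × 0.02586 = 17.5.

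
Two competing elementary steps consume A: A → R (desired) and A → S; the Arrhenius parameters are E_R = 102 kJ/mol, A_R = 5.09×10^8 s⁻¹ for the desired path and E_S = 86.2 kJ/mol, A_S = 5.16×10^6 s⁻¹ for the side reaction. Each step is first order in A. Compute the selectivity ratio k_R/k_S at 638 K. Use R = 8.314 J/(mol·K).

5.02

k_R/k_S = (A_R/A_S)·exp[−(E_R−E_S)/(RT)] = (A_R/A_S)·exp[(E_S−E_R)/(RT)].
(E_S−E_R)/(RT) = (86.2−102)×10³/(8.314×638) = -15800/5304 = -2.979.
k_R/k_S = (5.09×10^8/5.16×10^6)·exp(-2.979) = 98.64 × 0.05086 = 5.02.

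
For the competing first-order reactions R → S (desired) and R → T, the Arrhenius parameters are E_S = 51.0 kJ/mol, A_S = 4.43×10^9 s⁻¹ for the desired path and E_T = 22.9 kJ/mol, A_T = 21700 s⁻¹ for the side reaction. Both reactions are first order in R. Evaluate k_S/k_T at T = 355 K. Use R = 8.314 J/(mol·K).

15.0

With equal orders, S_{S/T} = k_S/k_T = (A_S/A_T)·exp[(E_T−E_S)/(RT)].
(E_T−E_S)/(RT) = (22.9−51.0)×10³/(8.314×355) = -28100/2951 = -9.521.
k_S/k_T = (4.43×10^9/21700)·exp(-9.521) = 2.041×10^5 × 7.332×10^-5 = 15.0.
Since E_S > E_T, raising the temperature improves selectivity toward S.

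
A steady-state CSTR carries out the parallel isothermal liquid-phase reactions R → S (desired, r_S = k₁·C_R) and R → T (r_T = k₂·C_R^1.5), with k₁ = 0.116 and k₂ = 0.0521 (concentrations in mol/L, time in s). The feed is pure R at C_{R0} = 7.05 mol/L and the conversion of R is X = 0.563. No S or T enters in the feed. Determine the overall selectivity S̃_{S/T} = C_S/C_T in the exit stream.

1.27

Exit C_R = C_{R0}(1−X) = 7.05×0.437 = 3.081 mol/L.
In a CSTR the entire volume is at exit conditions, so r_S = 0.116×3.081 = 0.3574 and r_T = 0.0521×3.081^1.5 = 0.2817.
Overall selectivity = C_S/C_T = r_Sτ/(r_Tτ) = r_S/r_T = 1.27.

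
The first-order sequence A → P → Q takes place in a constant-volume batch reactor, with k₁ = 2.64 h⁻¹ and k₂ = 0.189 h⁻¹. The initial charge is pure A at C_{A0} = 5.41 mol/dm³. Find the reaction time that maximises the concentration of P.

1.08 h

For first-order series the maximum of C_P occurs at t_opt = ln(k₂/k₁)/(k₂−k₁).
= ln(0.189/2.64)/(0.189−2.64) = ln(0.07159)/-2.451 = -2.637/-2.451 = 1.08 h.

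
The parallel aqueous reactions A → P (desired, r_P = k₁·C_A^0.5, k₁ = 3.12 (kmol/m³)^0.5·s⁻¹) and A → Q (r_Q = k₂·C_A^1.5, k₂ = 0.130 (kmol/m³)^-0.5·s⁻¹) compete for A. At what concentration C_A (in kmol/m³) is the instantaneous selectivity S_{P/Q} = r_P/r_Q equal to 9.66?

2.48 kmol/m³

S_{P/Q} = (k₁/k₂)·C_A⁻¹ ⇒ C_A = (S·k₂/k₁)^(-1).
= (9.66×0.130/3.12)^(-1) = (0.4025)^(-1) = 2.48 kmol/m³.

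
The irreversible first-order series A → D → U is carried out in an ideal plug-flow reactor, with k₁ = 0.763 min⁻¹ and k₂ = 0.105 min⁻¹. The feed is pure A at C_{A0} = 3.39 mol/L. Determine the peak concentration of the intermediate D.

At the optimum, C_{D,max}/C_{A0} = (k₁/k₂)^[k₂/(k₂−k₁)].
= (0.763/0.105)^(0.105/(0.105−0.763)) = (7.267)^(-0.1596) = 0.7287.
C_{D,max} = 0.7287×3.39 = 2.47 mol/L.

2.47 mol/L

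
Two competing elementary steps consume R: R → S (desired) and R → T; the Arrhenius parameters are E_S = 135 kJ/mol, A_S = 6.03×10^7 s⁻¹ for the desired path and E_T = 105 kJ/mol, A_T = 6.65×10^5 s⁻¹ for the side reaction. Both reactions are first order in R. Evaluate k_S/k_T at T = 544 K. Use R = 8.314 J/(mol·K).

0.119

Since both paths have the same order in R, the concentration cancels and S_{S/T} = k_S/k_T = (A_S/A_T)·exp[(E_T−E_S)/(RT)].
(E_T−E_S)/(RT) = (105−135)×10³/(8.314×544) = -30000/4523 = -6.633.
k_S/k_T = (6.03×10^7/6.65×10^5)·exp(-6.633) = 90.68 × 0.001316 = 0.119.
Since E_S > E_T, raising the temperature improves selectivity toward S.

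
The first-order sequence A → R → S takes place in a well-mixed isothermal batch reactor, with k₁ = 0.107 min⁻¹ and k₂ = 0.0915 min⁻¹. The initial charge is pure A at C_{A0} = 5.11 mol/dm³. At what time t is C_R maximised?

For first-order series the maximum of C_R occurs at t_opt = ln(k₂/k₁)/(k₂−k₁).
= ln(0.0915/0.107)/(0.0915−0.107) = ln(0.8551)/-0.01550 = -0.1565/-0.01550 = 10.1 min.

10.1 min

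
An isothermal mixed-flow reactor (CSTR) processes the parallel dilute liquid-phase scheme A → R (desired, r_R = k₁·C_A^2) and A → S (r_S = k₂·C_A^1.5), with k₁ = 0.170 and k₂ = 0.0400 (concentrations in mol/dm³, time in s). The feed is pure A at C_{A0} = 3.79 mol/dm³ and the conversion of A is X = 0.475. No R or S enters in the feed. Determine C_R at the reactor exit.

1.54 mol/dm³

Exit C_A = C_{A0}(1−X) = 3.79×0.525 = 1.990 mol/dm³.
A CSTR operates uniformly at the exit composition, giving r_R = 0.6730 and r_S = 0.1123 (each k·C_A^n at C_A = 1.990).
Fraction of consumed A going to R: r_R/(r_R+r_S) = 0.8570.
C_R = 0.8570·C_{A0}·X = 0.8570×3.79×0.475 = 1.54 mol/dm³.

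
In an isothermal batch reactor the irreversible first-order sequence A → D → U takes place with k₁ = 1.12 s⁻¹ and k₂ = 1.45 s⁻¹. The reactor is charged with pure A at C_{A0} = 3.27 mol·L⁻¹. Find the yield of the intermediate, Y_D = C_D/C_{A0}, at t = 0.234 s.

0.194

The intermediate concentration in a first-order A→B→C sequence is C_D = k₁C_{A0}(e^(−k₁t) − e^(−k₂t))/(k₂−k₁).
e^(−k₁t) = e^(−1.12×0.234) = e^(−0.2621) = 0.7694; e^(−k₂t) = e^(−0.3393) = 0.7123.
C_D = 1.12×3.27/(1.45−1.12) × (0.7694−0.7123) = 11.10×0.05718 = 0.6346 mol·L⁻¹.
Y_D = C_D/C_{A0} = 0.6346/3.27 = 0.194.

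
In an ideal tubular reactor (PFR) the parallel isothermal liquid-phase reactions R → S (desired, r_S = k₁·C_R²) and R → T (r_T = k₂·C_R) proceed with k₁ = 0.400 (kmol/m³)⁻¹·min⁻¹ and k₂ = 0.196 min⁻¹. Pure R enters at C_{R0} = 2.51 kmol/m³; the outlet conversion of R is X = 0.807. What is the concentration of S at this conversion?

C_R = C_{R0}(1−X) = 0.4844 kmol/m³.
Along a PFR/batch, dC_T/dC_R = −r_T/(r_S+r_T) = −k₂/(k₂+k₁·C_R).
Integrating from C_{R0} to C_R: C_T = (0.196/0.400)·ln[(0.196+0.400·2.51)/(0.196+0.400·0.484)] = 0.4900·ln(1.200/0.3898) = 0.5510 kmol/m³.
Then C_S = (C_{R0}−C_R) − C_T = 2.026 − 0.5510 = 1.475 kmol/m³.

1.47 kmol/m³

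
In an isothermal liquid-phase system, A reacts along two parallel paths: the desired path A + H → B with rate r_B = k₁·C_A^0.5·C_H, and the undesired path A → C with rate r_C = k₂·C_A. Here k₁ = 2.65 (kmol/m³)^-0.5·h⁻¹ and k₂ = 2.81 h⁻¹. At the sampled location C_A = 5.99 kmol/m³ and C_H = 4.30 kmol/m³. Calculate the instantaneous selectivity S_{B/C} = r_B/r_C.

1.66

S_{B/C} = r_B/r_C = (k₁·C_A^0.5·C_H)/(k₂·C_A) = (k₁/k₂)·C_A^-0.5·C_H.
= (2.65×5.990^0.5×4.300) / (2.81×5.990) = 27.89/16.83 = 1.66.
The undesired path is higher order in A, so low C_A (CSTR or dilute feed) favours B.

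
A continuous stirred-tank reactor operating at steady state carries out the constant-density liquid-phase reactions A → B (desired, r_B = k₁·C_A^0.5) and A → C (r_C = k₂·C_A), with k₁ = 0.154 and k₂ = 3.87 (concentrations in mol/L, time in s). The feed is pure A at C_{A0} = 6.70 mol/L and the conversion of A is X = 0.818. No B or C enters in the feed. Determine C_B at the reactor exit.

0.191 mol/L

Exit C_A = C_{A0}(1−X) = 6.70×0.182 = 1.219 mol/L.
Rates in a CSTR are evaluated at the outlet concentration: r_B = 0.154×1.219^0.5 = 0.1701, r_C = 3.87×1.219 = 4.719.
Fraction of consumed A going to B: r_B/(r_B+r_C) = 0.03478.
C_B = 0.03478·C_{A0}·X = 0.03478×6.70×0.818 = 0.191 mol/L.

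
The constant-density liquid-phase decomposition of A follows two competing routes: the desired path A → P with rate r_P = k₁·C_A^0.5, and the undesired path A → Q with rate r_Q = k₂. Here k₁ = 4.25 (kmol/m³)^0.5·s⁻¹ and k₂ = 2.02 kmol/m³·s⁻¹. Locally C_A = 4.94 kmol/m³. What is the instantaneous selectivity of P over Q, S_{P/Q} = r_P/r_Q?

S_{P/Q} = r_P/r_Q = (k₁·C_A^0.5)/(k₂) = (k₁/k₂)·C_A^0.5.
= (4.25×4.940^0.5) / (2.02) = 9.446/2.020 = 4.68.

4.68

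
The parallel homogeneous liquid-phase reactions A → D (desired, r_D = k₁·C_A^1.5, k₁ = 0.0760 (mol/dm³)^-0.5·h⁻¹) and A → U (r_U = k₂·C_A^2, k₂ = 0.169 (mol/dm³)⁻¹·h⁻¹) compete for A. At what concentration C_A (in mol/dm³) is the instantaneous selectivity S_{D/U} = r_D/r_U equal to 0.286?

S_{D/U} = (k₁/k₂)·C_A^-0.5 ⇒ C_A = (S·k₂/k₁)^(-2).
= (0.286×0.169/0.0760)^(-2) = (0.6360)^(-2) = 2.47 mol/dm³.

2.47 mol/dm³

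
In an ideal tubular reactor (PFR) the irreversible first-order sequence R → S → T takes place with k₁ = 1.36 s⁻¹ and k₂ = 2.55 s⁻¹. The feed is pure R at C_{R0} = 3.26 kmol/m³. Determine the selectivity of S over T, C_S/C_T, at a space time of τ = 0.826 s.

Solving the coupled first-order balances gives C_S(τ) = [k₁/(k₂−k₁)]·C_{R0}·(e^(−k₁τ) − e^(−k₂τ)).
e^(−k₁τ) = e^(−1.36×0.826) = e^(−1.123) = 0.3252; e^(−k₂τ) = e^(−2.106) = 0.1217.
C_S = 1.36×3.26/(2.55−1.36) × (0.3252−0.1217) = 3.726×0.2035 = 0.7582 kmol/m³.
C_R = C_{R0}e^(−k₁τ) = 1.060 kmol/m³, so C_T = C_{R0}−C_R−C_S = 1.442 kmol/m³; C_S/C_T = 0.526.

0.526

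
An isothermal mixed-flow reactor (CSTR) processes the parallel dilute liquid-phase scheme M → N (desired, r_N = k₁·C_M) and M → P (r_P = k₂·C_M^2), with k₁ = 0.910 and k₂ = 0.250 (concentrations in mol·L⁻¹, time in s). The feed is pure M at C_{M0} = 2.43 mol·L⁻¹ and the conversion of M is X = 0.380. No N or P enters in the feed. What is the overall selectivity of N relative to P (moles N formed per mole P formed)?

2.42

Exit C_M = C_{M0}(1−X) = 2.43×0.620 = 1.507 mol·L⁻¹.
A CSTR operates uniformly at the exit composition, giving r_N = 1.371 and r_P = 0.5675 (each k·C_M^n at C_M = 1.507).
Overall selectivity = C_N/C_P = r_Nτ/(r_Pτ) = r_N/r_P = 2.42.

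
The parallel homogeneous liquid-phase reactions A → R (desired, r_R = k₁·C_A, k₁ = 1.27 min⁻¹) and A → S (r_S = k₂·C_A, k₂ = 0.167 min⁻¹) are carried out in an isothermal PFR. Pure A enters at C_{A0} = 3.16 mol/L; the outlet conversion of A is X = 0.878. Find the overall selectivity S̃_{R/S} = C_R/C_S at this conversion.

7.60

C_A = C_{A0}(1−X) = 0.3855 mol/L.
Both paths are first order in A, so the instantaneous fraction to R is constant: dC_R/d(−C_A) = k₁/(k₁+k₂) = 0.8838.
C_R = 0.8838·(C_{A0}−C_A) = 0.8838×2.774 = 2.45 mol/L.
C_S = (C_{A0}−C_A)−C_R = 0.3224 mol/L; S̃_{R/S} = 2.452/0.3224 = 7.60.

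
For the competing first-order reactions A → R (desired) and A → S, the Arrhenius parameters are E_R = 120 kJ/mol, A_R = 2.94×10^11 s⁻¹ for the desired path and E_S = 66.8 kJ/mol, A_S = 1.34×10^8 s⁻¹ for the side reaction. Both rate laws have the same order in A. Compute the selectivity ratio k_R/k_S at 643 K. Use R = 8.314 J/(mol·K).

0.105

k_R/k_S = (A_R/A_S)·exp[−(E_R−E_S)/(RT)] = (A_R/A_S)·exp[(E_S−E_R)/(RT)].
(E_S−E_R)/(RT) = (66.8−120)×10³/(8.314×643) = -53200/5346 = -9.952.
k_R/k_S = (2.94×10^11/1.34×10^8)·exp(-9.952) = 2194 × 4.765×10^-5 = 0.105.
Since E_R > E_S, raising the temperature improves selectivity toward R.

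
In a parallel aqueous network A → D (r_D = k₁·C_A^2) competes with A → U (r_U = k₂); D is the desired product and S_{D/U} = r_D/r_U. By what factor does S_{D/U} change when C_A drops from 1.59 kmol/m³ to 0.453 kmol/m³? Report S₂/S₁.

S_{D/U} = (k₁/k₂)·C_A^2, so S₂/S₁ = (C_{A,2}/C_{A,1})^2.
= (0.453/1.59)^2 = (0.2849)^2 = 0.0812.

0.0812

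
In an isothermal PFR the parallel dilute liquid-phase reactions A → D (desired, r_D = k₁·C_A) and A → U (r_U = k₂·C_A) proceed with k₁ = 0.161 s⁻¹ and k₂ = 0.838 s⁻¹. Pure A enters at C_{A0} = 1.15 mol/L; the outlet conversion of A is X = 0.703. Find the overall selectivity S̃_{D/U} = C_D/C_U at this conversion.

0.192

C_A = C_{A0}(1−X) = 0.3416 mol/L.
Both paths are first order in A, so the instantaneous fraction to D is constant: dC_D/d(−C_A) = k₁/(k₁+k₂) = 0.1612.
C_D = 0.1612·(C_{A0}−C_A) = 0.1612×0.8084 = 0.130 mol/L.
C_U = (C_{A0}−C_A)−C_D = 0.6782 mol/L; S̃_{D/U} = 0.1303/0.6782 = 0.192.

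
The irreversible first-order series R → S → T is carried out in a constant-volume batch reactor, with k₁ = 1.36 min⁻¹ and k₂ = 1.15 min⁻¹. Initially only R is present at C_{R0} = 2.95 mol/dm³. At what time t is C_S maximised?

0.799 min

The intermediate peaks when r₁ = r₂, i.e. k₁e^(−k₁t) = k₂e^(−k₂t), giving t_opt = ln(k₂/k₁)/(k₂−k₁).
= ln(1.15/1.36)/(1.15−1.36) = ln(0.8456)/-0.2100 = -0.1677/-0.2100 = 0.799 min.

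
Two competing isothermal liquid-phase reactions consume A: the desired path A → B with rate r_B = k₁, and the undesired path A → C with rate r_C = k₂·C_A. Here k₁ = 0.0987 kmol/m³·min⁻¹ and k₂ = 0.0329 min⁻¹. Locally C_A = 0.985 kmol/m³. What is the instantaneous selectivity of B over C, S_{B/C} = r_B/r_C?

3.05

S_{B/C} = r_B/r_C = (k₁)/(k₂·C_A) = (k₁/k₂)·C_A⁻¹.
= (0.0987) / (0.0329×0.9850) = 0.09870/0.03241 = 3.05.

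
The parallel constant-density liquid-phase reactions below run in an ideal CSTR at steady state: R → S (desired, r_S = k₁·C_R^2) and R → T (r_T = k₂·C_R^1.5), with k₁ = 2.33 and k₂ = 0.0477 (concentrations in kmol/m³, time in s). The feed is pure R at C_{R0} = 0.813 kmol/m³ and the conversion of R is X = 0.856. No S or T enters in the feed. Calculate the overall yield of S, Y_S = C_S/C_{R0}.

0.808

Exit C_R = C_{R0}(1−X) = 0.813×0.144 = 0.1171 kmol/m³.
In a CSTR the entire volume is at exit conditions, so r_S = 2.33×0.1171^2 = 0.03193 and r_T = 0.0477×0.1171^1.5 = 0.001911.
Fraction of consumed R going to S: r_S/(r_S+r_T) = 0.9435.
C_S = 0.9435·C_{R0}·X = 0.9435×0.813×0.856 = 0.657 kmol/m³; Y_S = C_S/C_{R0} = 0.808.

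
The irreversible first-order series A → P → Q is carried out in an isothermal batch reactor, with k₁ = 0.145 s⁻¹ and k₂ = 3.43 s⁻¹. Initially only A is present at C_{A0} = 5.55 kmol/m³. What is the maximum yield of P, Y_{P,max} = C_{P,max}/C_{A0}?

For a first-order series the maximum intermediate yield is C_{P,max}/C_{A0} = (k₁/k₂)^[k₂/(k₂−k₁)].
= (0.145/3.43)^(3.43/(3.43−0.145)) = (0.04227)^(1.044) = 0.03676.

0.0368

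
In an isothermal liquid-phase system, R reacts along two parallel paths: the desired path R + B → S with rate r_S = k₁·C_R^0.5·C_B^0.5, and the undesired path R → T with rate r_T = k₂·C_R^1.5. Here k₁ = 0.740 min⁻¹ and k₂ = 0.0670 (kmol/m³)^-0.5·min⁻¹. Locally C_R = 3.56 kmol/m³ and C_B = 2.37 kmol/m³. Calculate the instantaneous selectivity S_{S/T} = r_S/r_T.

S_{S/T} = r_S/r_T = (k₁·C_R^0.5·C_B^0.5)/(k₂·C_R^1.5) = (k₁/k₂)·C_R⁻¹·C_B^0.5.
= (0.740×3.560^0.5×2.370^0.5) / (0.0670×3.560^1.5) = 2.149/0.4500 = 4.78.
The undesired path is higher order in R, so low C_R (CSTR or dilute feed) favours S.

4.78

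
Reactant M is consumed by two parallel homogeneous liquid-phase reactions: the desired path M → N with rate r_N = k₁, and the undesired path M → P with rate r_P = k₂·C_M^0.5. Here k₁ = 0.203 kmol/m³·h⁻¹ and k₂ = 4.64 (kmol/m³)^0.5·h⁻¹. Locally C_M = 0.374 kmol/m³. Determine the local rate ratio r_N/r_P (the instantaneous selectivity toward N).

S_{N/P} = r_N/r_P = (k₁)/(k₂·C_M^0.5) = (k₁/k₂)·C_M^-0.5.
= (0.203) / (4.64×0.3740^0.5) = 0.2030/2.838 = 0.0715.
The undesired path is higher order in M, so low C_M (CSTR or dilute feed) favours N.

0.0715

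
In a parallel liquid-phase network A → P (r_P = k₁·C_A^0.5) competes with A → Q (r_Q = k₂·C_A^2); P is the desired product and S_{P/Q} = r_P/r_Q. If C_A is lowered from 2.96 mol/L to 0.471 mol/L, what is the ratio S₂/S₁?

S_{P/Q} = (k₁/k₂)·C_A^-1.5, so S₂/S₁ = (C_{A,2}/C_{A,1})^-1.5.
= (0.471/2.96)^(-1.5) = (0.1591)^(-1.5) = 15.8.
Selectivity toward P rises as C_A falls — low-concentration operation is favoured.

15.8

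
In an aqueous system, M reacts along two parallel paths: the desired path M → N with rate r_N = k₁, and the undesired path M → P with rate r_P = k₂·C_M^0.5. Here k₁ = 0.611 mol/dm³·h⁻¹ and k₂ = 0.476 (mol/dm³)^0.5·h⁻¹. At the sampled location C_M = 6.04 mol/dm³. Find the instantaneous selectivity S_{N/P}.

S_{N/P} = r_N/r_P = (k₁)/(k₂·C_M^0.5) = (k₁/k₂)·C_M^-0.5.
= (0.611) / (0.476×6.040^0.5) = 0.6110/1.170 = 0.522.

0.522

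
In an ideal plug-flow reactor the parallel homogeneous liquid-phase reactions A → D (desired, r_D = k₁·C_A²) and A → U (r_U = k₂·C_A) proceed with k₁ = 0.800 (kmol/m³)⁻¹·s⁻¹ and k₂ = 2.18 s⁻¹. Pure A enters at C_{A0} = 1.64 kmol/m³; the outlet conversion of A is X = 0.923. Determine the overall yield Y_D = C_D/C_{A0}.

0.215

C_A = C_{A0}(1−X) = 0.1263 kmol/m³.
Along a PFR/batch, dC_U/dC_A = −r_U/(r_D+r_U) = −k₂/(k₂+k₁·C_A).
Integrating from C_{A0} to C_A: C_U = (2.18/0.800)·ln[(2.18+0.800·1.64)/(2.18+0.800·0.126)] = 2.725·ln(3.492/2.281) = 1.160 kmol/m³.
Then C_D = (C_{A0}−C_A) − C_U = 1.514 − 1.160 = 0.3533 kmol/m³.
Y_D = C_D/C_{A0} = 0.3533/1.64 = 0.215.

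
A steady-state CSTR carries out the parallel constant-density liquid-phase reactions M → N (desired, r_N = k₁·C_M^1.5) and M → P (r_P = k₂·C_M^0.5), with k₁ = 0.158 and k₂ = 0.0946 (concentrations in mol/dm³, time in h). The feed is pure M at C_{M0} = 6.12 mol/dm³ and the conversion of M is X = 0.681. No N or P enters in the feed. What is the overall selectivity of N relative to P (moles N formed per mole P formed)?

Exit C_M = C_{M0}(1−X) = 6.12×0.319 = 1.952 mol/dm³.
Rates in a CSTR are evaluated at the outlet concentration: r_N = 0.158×1.952^1.5 = 0.4310, r_P = 0.0946×1.952^0.5 = 0.1322.
Overall selectivity = C_N/C_P = r_Nτ/(r_Pτ) = r_N/r_P = 3.26.

3.26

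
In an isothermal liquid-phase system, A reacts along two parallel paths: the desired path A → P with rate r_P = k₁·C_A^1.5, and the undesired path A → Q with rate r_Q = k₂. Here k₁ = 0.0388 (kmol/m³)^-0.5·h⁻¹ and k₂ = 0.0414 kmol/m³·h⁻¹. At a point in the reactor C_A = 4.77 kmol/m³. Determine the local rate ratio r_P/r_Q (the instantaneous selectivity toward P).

9.76

S_{P/Q} = r_P/r_Q = (k₁·C_A^1.5)/(k₂) = (k₁/k₂)·C_A^1.5.
= (0.0388×4.770^1.5) / (0.0414) = 0.4042/0.04140 = 9.76.
Since the desired path is higher order in A, keeping C_A high (PFR or concentrated feed) favours P.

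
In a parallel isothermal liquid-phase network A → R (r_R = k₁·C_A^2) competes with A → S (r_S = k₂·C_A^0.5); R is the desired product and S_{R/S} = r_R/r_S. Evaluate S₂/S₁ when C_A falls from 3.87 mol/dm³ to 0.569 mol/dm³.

S_{R/S} = (k₁/k₂)·C_A^1.5, so S₂/S₁ = (C_{A,2}/C_{A,1})^1.5.
= (0.569/3.87)^1.5 = (0.1470)^1.5 = 0.0564.

0.0564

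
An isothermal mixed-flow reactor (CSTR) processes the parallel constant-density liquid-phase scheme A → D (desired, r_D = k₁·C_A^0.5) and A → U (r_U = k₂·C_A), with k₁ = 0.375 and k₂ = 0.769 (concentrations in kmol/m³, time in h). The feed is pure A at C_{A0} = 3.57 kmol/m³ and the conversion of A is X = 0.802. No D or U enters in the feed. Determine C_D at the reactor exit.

1.05 kmol/m³

Exit C_A = C_{A0}(1−X) = 3.57×0.198 = 0.7069 kmol/m³.
In a CSTR the entire volume is at exit conditions, so r_D = 0.375×0.7069^0.5 = 0.3153 and r_U = 0.769×0.7069 = 0.5436.
Fraction of consumed A going to D: r_D/(r_D+r_U) = 0.3671.
C_D = 0.3671·C_{A0}·X = 0.3671×3.57×0.802 = 1.05 kmol/m³.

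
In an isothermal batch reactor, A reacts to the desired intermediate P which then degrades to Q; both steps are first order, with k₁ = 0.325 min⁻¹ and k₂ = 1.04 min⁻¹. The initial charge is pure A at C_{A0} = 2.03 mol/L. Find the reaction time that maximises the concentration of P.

1.63 min

For first-order series the maximum of C_P occurs at t_opt = ln(k₂/k₁)/(k₂−k₁).
= ln(1.04/0.325)/(1.04−0.325) = ln(3.200)/0.7150 = 1.163/0.7150 = 1.63 min.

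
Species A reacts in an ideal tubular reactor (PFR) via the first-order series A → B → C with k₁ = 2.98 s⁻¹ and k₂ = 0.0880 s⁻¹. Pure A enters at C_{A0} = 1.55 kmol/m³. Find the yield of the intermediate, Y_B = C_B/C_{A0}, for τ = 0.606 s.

The intermediate concentration in a first-order A→B→C sequence is C_B = k₁C_{A0}(e^(−k₁τ) − e^(−k₂τ))/(k₂−k₁).
e^(−k₁τ) = e^(−2.98×0.606) = e^(−1.806) = 0.1643; e^(−k₂τ) = e^(−0.05333) = 0.9481.
C_B = 2.98×1.55/(0.0880−2.98) × (0.1643−0.9481) = (-1.597)×(-0.7837) = 1.252 kmol/m³.
Y_B = C_B/C_{A0} = 1.252/1.55 = 0.808.

0.808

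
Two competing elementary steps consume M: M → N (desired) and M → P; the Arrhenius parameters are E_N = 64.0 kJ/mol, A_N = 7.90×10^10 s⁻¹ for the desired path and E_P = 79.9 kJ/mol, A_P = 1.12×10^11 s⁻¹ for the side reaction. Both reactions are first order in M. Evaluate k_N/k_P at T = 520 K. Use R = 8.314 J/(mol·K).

Since both paths have the same order in M, the concentration cancels and S_{N/P} = k_N/k_P = (A_N/A_P)·exp[(E_P−E_N)/(RT)].
(E_P−E_N)/(RT) = (79.9−64.0)×10³/(8.314×520) = 15900/4323 = 3.678.
k_N/k_P = (7.90×10^10/1.12×10^11)·exp(3.678) = 0.7054 × 39.56 = 27.9.
Since E_N < E_P, lowering the temperature improves selectivity toward N.

27.9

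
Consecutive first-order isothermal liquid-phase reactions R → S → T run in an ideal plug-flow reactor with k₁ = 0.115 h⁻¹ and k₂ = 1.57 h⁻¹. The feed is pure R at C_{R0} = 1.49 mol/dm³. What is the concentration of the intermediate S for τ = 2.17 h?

0.0879 mol/dm³

For first-order series with pure R initially, C_S(τ) = k₁C_{R0}/(k₂−k₁)·(e^(−k₁τ) − e^(−k₂τ)).
e^(−k₁τ) = e^(−0.115×2.17) = e^(−0.2495) = 0.7792; e^(−k₂τ) = e^(−3.407) = 0.03314.
C_S = 0.115×1.49/(1.57−0.115) × (0.7792−0.03314) = 0.1178×0.7460 = 0.08785 mol/dm³.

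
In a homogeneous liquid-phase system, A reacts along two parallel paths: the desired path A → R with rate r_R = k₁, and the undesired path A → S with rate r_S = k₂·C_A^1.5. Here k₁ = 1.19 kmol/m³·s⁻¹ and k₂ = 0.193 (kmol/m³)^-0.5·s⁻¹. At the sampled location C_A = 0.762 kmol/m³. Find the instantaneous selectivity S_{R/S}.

9.27

S_{R/S} = r_R/r_S = (k₁)/(k₂·C_A^1.5) = (k₁/k₂)·C_A^-1.5.
= (1.19) / (0.193×0.7620^1.5) = 1.190/0.1284 = 9.27.
The undesired path is higher order in A, so low C_A (CSTR or dilute feed) favours R.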